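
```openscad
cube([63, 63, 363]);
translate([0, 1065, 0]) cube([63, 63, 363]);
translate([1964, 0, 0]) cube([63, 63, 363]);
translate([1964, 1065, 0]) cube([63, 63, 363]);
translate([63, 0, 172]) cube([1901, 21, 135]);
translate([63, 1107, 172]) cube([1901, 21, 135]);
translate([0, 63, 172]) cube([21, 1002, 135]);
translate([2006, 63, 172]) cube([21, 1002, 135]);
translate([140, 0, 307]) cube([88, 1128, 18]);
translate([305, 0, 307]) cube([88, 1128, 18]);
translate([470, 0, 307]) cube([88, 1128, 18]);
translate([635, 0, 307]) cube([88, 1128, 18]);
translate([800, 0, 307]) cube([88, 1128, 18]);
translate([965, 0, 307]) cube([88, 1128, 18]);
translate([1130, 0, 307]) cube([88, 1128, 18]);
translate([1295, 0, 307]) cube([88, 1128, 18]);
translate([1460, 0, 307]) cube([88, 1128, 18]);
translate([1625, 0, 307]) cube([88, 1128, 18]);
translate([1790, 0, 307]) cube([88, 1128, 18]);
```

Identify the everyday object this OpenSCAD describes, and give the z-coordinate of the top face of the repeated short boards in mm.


A bed frame. The slat-top height is 325 mm.

Four posts, four rails, and a row of slats — a bed frame. Slats sit on the rails at z = 172 + 135 = 307; with slat thickness 18, the top is 325 mm.


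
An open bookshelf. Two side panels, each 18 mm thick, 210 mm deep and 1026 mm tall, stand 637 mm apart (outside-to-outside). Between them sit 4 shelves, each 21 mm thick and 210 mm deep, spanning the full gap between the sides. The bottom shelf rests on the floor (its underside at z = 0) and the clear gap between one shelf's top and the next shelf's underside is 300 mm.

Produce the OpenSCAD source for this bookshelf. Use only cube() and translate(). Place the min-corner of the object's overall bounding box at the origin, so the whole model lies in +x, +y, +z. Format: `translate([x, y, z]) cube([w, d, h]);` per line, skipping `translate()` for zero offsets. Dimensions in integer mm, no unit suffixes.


cube([18, 210, 1026]);
translate([619, 0, 0]) cube([18, 210, 1026]);
translate([18, 0, 0]) cube([601, 210, 21]);
translate([18, 0, 321]) cube([601, 210, 21]);
translate([18, 0, 642]) cube([601, 210, 21]);
translate([18, 0, 963]) cube([601, 210, 21]);


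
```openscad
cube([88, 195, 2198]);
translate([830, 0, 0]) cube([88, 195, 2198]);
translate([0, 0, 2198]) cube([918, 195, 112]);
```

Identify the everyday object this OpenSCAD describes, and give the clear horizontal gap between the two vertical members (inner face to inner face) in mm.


A door frame. The clear opening width is 742 mm.

Two 2198 mm tall posts with a header on top — a door frame. The left jamb is 88 mm wide at x = 0; the right jamb starts at x = 830. The clear opening is 830 − 88 = 742 mm.


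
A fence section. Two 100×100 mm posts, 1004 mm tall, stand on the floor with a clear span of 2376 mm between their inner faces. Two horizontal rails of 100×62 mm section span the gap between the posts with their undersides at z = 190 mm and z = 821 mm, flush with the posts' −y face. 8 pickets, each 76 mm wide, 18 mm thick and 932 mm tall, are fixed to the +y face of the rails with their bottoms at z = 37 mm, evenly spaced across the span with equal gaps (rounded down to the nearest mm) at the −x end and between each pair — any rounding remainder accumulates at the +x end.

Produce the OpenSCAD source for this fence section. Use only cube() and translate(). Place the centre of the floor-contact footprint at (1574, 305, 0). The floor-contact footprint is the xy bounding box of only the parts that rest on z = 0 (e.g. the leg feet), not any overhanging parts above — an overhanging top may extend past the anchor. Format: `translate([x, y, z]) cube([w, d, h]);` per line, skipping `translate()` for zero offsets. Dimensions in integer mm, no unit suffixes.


translate([286, 255, 0]) cube([100, 100, 1004]);
translate([2762, 255, 0]) cube([100, 100, 1004]);
translate([386, 255, 190]) cube([2376, 100, 62]);
translate([386, 255, 821]) cube([2376, 100, 62]);
translate([582, 355, 37]) cube([76, 18, 932]);
translate([854, 355, 37]) cube([76, 18, 932]);
translate([1126, 355, 37]) cube([76, 18, 932]);
translate([1398, 355, 37]) cube([76, 18, 932]);
translate([1670, 355, 37]) cube([76, 18, 932]);
translate([1942, 355, 37]) cube([76, 18, 932]);
translate([2214, 355, 37]) cube([76, 18, 932]);
translate([2486, 355, 37]) cube([76, 18, 932]);


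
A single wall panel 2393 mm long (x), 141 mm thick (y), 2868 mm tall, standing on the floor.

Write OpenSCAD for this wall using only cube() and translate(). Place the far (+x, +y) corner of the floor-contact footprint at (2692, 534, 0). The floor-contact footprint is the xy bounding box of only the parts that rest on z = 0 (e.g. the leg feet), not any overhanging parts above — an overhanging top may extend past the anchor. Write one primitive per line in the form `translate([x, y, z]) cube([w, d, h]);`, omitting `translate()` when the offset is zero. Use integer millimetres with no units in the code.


translate([299, 393, 0]) cube([2393, 141, 2868]);


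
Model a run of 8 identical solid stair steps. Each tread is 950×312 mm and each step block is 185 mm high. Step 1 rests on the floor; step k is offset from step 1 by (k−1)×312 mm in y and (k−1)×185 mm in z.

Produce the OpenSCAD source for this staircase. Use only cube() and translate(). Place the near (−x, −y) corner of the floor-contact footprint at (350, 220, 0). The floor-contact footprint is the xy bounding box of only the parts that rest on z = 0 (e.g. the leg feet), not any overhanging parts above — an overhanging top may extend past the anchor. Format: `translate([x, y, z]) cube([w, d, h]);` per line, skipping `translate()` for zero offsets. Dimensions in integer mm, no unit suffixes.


translate([350, 220, 0]) cube([950, 312, 185]);
translate([350, 532, 185]) cube([950, 312, 185]);
translate([350, 844, 370]) cube([950, 312, 185]);
translate([350, 1156, 555]) cube([950, 312, 185]);
translate([350, 1468, 740]) cube([950, 312, 185]);
translate([350, 1780, 925]) cube([950, 312, 185]);
translate([350, 2092, 1110]) cube([950, 312, 185]);
translate([350, 2404, 1295]) cube([950, 312, 185]);


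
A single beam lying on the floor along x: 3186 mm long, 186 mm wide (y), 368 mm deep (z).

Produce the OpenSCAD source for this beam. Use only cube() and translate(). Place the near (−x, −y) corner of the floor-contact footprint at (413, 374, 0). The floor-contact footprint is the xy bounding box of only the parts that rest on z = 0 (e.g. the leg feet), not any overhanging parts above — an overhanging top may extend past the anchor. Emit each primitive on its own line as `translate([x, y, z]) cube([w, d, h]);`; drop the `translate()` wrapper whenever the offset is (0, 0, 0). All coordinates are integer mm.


translate([413, 374, 0]) cube([3186, 186, 368]);


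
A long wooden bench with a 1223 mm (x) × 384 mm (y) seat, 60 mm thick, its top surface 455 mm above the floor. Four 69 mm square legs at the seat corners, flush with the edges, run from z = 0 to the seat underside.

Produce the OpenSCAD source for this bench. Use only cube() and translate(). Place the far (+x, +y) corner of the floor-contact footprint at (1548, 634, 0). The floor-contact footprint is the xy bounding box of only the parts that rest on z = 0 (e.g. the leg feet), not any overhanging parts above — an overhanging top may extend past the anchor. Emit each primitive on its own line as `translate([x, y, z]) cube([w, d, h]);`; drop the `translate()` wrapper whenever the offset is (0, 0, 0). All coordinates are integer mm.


translate([325, 250, 395]) cube([1223, 384, 60]);
translate([325, 250, 0]) cube([69, 69, 395]);
translate([325, 565, 0]) cube([69, 69, 395]);
translate([1479, 250, 0]) cube([69, 69, 395]);
translate([1479, 565, 0]) cube([69, 69, 395]);


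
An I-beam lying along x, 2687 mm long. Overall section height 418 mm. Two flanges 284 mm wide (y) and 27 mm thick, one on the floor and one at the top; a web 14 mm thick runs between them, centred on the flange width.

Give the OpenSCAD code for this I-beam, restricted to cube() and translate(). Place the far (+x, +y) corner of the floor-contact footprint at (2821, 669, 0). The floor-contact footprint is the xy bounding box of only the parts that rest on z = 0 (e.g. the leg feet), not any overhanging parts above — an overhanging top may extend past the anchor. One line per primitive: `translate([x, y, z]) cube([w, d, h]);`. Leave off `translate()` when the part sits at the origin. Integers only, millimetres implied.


translate([134, 385, 0]) cube([2687, 284, 27]);
translate([134, 520, 27]) cube([2687, 14, 364]);
translate([134, 385, 391]) cube([2687, 284, 27]);


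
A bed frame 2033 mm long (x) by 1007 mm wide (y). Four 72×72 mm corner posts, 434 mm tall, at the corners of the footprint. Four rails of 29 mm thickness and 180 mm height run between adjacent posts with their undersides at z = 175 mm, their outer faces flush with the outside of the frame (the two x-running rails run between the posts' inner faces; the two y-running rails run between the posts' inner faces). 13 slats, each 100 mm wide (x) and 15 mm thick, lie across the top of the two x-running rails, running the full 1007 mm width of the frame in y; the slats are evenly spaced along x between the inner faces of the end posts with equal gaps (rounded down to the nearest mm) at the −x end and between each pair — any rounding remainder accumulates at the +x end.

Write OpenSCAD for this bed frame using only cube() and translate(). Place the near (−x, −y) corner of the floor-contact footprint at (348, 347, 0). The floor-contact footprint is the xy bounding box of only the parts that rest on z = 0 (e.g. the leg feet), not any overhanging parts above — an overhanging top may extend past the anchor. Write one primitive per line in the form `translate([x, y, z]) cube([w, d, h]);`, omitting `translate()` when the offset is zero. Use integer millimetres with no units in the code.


// slat z = rail_z + rail_h = 175 + 180 = 355
// slat gap = ⌊(1889 − 13·100) / 14⌋ = 42
translate([348, 347, 0]) cube([72, 72, 434]);
translate([348, 1282, 0]) cube([72, 72, 434]);
translate([2309, 347, 0]) cube([72, 72, 434]);
translate([2309, 1282, 0]) cube([72, 72, 434]);
translate([420, 347, 175]) cube([1889, 29, 180]);
translate([420, 1325, 175]) cube([1889, 29, 180]);
translate([348, 419, 175]) cube([29, 863, 180]);
translate([2352, 419, 175]) cube([29, 863, 180]);
translate([462, 347, 355]) cube([100, 1007, 15]);
translate([604, 347, 355]) cube([100, 1007, 15]);
translate([746, 347, 355]) cube([100, 1007, 15]);
translate([888, 347, 355]) cube([100, 1007, 15]);
translate([1030, 347, 355]) cube([100, 1007, 15]);
translate([1172, 347, 355]) cube([100, 1007, 15]);
translate([1314, 347, 355]) cube([100, 1007, 15]);
translate([1456, 347, 355]) cube([100, 1007, 15]);
translate([1598, 347, 355]) cube([100, 1007, 15]);
translate([1740, 347, 355]) cube([100, 1007, 15]);
translate([1882, 347, 355]) cube([100, 1007, 15]);
translate([2024, 347, 355]) cube([100, 1007, 15]);
translate([2166, 347, 355]) cube([100, 1007, 15]);


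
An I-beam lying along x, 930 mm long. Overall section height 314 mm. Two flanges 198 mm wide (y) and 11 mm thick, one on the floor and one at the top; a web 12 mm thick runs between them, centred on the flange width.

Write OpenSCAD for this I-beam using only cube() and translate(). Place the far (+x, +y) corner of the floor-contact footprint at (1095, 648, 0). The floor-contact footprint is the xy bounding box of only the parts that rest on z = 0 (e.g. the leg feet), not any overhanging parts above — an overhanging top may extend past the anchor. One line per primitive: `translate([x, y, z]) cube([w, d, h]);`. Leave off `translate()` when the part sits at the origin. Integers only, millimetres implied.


translate([165, 450, 0]) cube([930, 198, 11]);
translate([165, 543, 11]) cube([930, 12, 292]);
translate([165, 450, 303]) cube([930, 198, 11]);


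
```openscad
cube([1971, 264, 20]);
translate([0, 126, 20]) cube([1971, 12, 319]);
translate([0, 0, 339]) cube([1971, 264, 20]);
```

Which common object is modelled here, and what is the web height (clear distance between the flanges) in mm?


An I-beam. The web height is 319 mm.

Two wide flanges with a thin centred web — an I-beam. Overall 359 mm minus two 20 mm flanges gives a web of 359 − 2·20 = 319 mm.


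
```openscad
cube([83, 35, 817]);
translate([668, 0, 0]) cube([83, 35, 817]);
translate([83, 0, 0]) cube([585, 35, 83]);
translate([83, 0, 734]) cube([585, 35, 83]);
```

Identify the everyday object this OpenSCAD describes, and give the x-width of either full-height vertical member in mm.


A picture frame. The border width is 83 mm.

Four thin pieces enclosing a rectangular opening — a picture frame. The two full-height stiles are 817 mm tall; the top rail sits at z = 734 and is 83 mm tall, so the border above the opening is 817 − 734 = 83 mm, matching the stile x-width.


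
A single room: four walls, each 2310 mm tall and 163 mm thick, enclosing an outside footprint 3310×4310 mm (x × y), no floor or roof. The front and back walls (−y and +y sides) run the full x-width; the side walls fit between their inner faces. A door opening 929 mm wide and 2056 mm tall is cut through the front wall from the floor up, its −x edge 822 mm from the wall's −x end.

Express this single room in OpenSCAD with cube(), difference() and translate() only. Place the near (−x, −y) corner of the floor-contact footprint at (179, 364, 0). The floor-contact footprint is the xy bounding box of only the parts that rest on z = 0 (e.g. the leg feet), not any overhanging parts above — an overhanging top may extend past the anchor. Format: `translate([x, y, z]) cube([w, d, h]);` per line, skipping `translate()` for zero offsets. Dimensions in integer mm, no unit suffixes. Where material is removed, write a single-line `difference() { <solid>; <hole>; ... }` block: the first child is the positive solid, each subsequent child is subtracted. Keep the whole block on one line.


difference() { translate([179, 364, 0]) cube([3310, 163, 2310]); translate([1001, 364, 0]) cube([929, 163, 2056]); }
translate([179, 4511, 0]) cube([3310, 163, 2310]);
translate([179, 527, 0]) cube([163, 3984, 2310]);
translate([3326, 527, 0]) cube([163, 3984, 2310]);


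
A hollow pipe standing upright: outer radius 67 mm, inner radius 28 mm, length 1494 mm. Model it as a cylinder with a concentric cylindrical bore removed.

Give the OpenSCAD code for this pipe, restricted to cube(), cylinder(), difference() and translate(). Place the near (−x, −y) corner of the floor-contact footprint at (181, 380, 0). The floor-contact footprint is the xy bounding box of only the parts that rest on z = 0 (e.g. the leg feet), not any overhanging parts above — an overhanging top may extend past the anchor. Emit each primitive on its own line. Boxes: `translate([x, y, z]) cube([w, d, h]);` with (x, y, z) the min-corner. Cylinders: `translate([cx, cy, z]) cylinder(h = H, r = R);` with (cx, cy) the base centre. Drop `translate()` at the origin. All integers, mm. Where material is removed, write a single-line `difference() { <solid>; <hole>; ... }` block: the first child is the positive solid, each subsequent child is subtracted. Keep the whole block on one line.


difference() { translate([248, 447, 0]) cylinder(h = 1494, r = 67); translate([248, 447, 0]) cylinder(h = 1494, r = 28); }


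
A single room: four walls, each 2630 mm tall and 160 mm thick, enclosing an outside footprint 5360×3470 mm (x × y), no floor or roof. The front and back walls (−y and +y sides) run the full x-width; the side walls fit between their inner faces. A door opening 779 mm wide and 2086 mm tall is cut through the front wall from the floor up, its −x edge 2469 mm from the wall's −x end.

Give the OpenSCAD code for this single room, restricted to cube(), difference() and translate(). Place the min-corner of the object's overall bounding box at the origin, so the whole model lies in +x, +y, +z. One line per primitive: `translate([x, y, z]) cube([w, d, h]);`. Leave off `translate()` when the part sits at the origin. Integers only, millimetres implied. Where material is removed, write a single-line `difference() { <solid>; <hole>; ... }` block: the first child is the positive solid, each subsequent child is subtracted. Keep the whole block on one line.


difference() { cube([5360, 160, 2630]); translate([2469, 0, 0]) cube([779, 160, 2086]); }
translate([0, 3310, 0]) cube([5360, 160, 2630]);
translate([0, 160, 0]) cube([160, 3150, 2630]);
translate([5200, 160, 0]) cube([160, 3150, 2630]);


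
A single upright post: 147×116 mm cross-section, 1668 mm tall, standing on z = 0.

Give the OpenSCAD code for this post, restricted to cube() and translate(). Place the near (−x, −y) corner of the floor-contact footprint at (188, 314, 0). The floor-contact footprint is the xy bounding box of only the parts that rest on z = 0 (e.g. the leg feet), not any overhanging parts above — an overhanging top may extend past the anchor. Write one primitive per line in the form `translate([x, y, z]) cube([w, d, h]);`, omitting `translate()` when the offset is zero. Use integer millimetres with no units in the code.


translate([188, 314, 0]) cube([147, 116, 1668]);


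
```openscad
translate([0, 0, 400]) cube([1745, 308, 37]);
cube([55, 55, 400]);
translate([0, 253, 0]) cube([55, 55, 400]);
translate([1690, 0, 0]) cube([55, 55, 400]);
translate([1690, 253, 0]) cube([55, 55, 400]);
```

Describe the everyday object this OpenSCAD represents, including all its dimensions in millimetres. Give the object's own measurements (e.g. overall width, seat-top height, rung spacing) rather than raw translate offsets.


A long wooden bench with a 1745 mm (x) × 308 mm (y) seat, 37 mm thick, its top surface 437 mm above the floor. Four 55 mm square legs at the seat corners, flush with the edges, run from z = 0 to the seat underside.


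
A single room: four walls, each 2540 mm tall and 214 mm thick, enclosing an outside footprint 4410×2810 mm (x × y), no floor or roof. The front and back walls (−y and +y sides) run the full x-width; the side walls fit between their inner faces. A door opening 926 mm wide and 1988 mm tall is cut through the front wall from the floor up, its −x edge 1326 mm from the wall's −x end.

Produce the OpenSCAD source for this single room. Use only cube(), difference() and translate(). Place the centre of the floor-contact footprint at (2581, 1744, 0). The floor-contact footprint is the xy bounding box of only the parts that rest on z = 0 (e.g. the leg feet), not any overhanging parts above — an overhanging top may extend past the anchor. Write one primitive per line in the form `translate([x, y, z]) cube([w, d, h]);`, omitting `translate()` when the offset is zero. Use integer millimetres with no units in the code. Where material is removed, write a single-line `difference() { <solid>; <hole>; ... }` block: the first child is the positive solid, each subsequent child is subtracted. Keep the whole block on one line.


difference() { translate([376, 339, 0]) cube([4410, 214, 2540]); translate([1702, 339, 0]) cube([926, 214, 1988]); }
translate([376, 2935, 0]) cube([4410, 214, 2540]);
translate([376, 553, 0]) cube([214, 2382, 2540]);
translate([4572, 553, 0]) cube([214, 2382, 2540]);


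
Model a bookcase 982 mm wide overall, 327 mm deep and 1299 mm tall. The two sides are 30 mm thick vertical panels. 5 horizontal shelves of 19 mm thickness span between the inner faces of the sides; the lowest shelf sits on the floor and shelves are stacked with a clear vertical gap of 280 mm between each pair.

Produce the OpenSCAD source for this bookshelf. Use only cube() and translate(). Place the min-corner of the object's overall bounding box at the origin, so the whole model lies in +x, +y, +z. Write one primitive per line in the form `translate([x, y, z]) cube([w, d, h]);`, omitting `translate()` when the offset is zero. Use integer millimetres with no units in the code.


cube([30, 327, 1299]);
translate([952, 0, 0]) cube([30, 327, 1299]);
translate([30, 0, 0]) cube([922, 327, 19]);
translate([30, 0, 299]) cube([922, 327, 19]);
translate([30, 0, 598]) cube([922, 327, 19]);
translate([30, 0, 897]) cube([922, 327, 19]);
translate([30, 0, 1196]) cube([922, 327, 19]);


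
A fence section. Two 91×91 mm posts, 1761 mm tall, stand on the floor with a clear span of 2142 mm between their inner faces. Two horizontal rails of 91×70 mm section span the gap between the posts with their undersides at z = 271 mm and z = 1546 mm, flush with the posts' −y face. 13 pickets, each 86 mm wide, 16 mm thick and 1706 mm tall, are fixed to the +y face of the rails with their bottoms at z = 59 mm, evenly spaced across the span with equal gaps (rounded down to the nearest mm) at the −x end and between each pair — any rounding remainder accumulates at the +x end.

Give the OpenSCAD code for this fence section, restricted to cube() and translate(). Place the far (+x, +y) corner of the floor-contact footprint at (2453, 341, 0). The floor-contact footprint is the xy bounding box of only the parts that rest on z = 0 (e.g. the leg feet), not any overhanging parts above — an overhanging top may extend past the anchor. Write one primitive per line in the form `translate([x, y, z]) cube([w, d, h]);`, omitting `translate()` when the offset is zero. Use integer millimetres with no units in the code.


translate([129, 250, 0]) cube([91, 91, 1761]);
translate([2362, 250, 0]) cube([91, 91, 1761]);
translate([220, 250, 271]) cube([2142, 91, 70]);
translate([220, 250, 1546]) cube([2142, 91, 70]);
translate([293, 341, 59]) cube([86, 16, 1706]);
translate([452, 341, 59]) cube([86, 16, 1706]);
translate([611, 341, 59]) cube([86, 16, 1706]);
translate([770, 341, 59]) cube([86, 16, 1706]);
translate([929, 341, 59]) cube([86, 16, 1706]);
translate([1088, 341, 59]) cube([86, 16, 1706]);
translate([1247, 341, 59]) cube([86, 16, 1706]);
translate([1406, 341, 59]) cube([86, 16, 1706]);
translate([1565, 341, 59]) cube([86, 16, 1706]);
translate([1724, 341, 59]) cube([86, 16, 1706]);
translate([1883, 341, 59]) cube([86, 16, 1706]);
translate([2042, 341, 59]) cube([86, 16, 1706]);
translate([2201, 341, 59]) cube([86, 16, 1706]);


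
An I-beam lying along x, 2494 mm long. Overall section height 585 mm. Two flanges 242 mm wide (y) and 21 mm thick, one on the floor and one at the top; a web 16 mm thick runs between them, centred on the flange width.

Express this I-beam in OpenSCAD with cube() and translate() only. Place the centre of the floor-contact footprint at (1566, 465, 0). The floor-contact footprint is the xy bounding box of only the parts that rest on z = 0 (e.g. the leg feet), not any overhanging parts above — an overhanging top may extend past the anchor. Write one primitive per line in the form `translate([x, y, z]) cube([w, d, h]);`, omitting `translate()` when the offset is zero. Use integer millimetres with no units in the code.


translate([319, 344, 0]) cube([2494, 242, 21]);
translate([319, 457, 21]) cube([2494, 16, 543]);
translate([319, 344, 564]) cube([2494, 242, 21]);


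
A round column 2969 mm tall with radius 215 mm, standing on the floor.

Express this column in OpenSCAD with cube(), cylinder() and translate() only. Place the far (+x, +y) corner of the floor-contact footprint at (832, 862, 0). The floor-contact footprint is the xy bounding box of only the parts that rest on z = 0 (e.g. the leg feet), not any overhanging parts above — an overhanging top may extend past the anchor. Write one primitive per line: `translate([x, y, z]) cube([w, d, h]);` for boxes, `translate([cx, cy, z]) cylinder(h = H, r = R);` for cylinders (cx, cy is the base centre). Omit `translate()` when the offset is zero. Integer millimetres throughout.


translate([617, 647, 0]) cylinder(h = 2969, r = 215);


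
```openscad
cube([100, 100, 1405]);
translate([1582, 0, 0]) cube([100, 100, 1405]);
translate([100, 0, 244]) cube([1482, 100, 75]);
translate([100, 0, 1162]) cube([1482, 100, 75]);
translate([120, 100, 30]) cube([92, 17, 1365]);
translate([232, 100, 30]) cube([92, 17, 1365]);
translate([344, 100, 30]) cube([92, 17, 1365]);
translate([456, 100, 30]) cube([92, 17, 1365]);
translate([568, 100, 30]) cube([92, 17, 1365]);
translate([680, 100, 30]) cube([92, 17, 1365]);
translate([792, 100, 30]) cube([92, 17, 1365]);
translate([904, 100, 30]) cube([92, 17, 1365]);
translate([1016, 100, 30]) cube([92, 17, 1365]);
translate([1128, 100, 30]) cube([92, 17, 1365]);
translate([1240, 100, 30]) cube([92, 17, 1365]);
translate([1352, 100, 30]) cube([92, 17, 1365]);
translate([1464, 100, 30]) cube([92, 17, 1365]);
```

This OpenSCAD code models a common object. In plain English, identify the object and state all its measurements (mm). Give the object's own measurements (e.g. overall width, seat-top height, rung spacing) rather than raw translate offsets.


A fence section. Two 100×100 mm posts, 1405 mm tall, stand on the floor with a clear span of 1482 mm between their inner faces. Two horizontal rails of 100×75 mm section span the gap between the posts with their undersides at z = 244 mm and z = 1162 mm, flush with the posts' −y face. 13 pickets, each 92 mm wide, 17 mm thick and 1365 mm tall, are fixed to the +y face of the rails with their bottoms at z = 30 mm, spaced across the span with a 20 mm gap after the −x post and between neighbouring pickets, with 26 mm left before the +x post.


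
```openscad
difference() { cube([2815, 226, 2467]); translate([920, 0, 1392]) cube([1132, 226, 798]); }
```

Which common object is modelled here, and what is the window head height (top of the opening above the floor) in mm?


A wall with a window opening. The window head height is 2190 mm.

A wall with a rectangular opening subtracted — a window. Sill at z = 1392, opening 798 mm tall, so the head is at 1392 + 798 = 2190 mm.


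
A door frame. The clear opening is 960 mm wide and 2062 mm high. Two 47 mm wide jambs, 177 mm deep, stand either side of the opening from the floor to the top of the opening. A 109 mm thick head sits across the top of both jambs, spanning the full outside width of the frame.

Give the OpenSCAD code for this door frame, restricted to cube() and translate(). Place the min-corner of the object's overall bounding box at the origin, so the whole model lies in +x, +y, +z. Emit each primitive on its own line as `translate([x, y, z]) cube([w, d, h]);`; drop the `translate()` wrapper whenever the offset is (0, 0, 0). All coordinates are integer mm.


cube([47, 177, 2062]);
translate([1007, 0, 0]) cube([47, 177, 2062]);
translate([0, 0, 2062]) cube([1054, 177, 109]);


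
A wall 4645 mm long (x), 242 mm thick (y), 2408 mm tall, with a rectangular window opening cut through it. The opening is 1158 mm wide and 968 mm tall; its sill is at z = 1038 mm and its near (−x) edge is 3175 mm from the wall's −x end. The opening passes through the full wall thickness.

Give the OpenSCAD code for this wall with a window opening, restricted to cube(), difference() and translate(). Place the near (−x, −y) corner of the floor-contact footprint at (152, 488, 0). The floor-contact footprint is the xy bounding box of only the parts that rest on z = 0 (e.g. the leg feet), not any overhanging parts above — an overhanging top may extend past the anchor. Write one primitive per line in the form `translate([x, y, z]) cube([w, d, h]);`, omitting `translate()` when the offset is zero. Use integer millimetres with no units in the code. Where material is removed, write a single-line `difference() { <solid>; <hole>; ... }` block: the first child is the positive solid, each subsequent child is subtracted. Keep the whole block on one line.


difference() { translate([152, 488, 0]) cube([4645, 242, 2408]); translate([3327, 488, 1038]) cube([1158, 242, 968]); }


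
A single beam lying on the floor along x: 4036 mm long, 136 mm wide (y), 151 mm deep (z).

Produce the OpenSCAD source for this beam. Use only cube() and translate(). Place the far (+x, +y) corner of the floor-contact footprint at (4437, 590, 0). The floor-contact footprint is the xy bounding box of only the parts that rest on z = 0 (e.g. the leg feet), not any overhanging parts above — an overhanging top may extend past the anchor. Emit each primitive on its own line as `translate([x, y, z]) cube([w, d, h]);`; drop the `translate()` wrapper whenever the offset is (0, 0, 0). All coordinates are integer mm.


translate([401, 454, 0]) cube([4036, 136, 151]);


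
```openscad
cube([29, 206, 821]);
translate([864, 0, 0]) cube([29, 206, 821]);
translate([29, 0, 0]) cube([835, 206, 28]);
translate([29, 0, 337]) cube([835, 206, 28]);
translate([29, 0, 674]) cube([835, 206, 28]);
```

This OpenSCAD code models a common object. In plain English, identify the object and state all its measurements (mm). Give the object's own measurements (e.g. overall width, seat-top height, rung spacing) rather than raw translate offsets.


An open bookshelf. Two side panels, each 29 mm thick, 206 mm deep and 821 mm tall, stand 893 mm apart (outside-to-outside). Between them sit 3 shelves, each 28 mm thick and 206 mm deep, spanning the full gap between the sides. The bottom shelf rests on the floor (its underside at z = 0) and the clear gap between one shelf's top and the next shelf's underside is 309 mm.


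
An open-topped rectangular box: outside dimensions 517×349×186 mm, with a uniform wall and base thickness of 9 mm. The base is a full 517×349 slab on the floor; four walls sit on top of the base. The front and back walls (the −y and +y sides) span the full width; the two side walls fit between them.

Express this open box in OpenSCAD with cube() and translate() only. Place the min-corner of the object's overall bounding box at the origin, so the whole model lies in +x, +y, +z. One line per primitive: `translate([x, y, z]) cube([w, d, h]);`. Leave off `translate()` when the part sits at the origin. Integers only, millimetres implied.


cube([517, 349, 9]);
translate([0, 0, 9]) cube([517, 9, 177]);
translate([0, 340, 9]) cube([517, 9, 177]);
translate([0, 9, 9]) cube([9, 331, 177]);
translate([508, 9, 9]) cube([9, 331, 177]);


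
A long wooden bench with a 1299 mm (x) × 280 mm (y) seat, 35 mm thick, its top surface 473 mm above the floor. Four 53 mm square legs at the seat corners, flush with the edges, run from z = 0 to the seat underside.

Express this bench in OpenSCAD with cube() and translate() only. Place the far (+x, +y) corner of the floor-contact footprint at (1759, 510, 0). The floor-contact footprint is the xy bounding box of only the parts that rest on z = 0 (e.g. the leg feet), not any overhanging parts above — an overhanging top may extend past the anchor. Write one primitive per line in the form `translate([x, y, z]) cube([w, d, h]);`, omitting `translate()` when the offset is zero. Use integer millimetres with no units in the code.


translate([460, 230, 438]) cube([1299, 280, 35]);
translate([460, 230, 0]) cube([53, 53, 438]);
translate([460, 457, 0]) cube([53, 53, 438]);
translate([1706, 230, 0]) cube([53, 53, 438]);
translate([1706, 457, 0]) cube([53, 53, 438]);


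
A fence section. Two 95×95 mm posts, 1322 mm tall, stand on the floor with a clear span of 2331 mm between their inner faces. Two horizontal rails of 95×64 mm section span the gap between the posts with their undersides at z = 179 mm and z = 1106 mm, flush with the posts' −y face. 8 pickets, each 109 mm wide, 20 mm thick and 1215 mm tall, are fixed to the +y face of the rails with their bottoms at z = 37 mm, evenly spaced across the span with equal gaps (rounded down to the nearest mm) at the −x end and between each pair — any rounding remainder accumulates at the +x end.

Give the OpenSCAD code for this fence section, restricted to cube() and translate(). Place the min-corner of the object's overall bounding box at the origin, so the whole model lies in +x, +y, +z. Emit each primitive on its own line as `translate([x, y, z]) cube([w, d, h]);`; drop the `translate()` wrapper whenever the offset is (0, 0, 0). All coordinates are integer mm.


cube([95, 95, 1322]);
translate([2426, 0, 0]) cube([95, 95, 1322]);
translate([95, 0, 179]) cube([2331, 95, 64]);
translate([95, 0, 1106]) cube([2331, 95, 64]);
translate([257, 95, 37]) cube([109, 20, 1215]);
translate([528, 95, 37]) cube([109, 20, 1215]);
translate([799, 95, 37]) cube([109, 20, 1215]);
translate([1070, 95, 37]) cube([109, 20, 1215]);
translate([1341, 95, 37]) cube([109, 20, 1215]);
translate([1612, 95, 37]) cube([109, 20, 1215]);
translate([1883, 95, 37]) cube([109, 20, 1215]);
translate([2154, 95, 37]) cube([109, 20, 1215]);


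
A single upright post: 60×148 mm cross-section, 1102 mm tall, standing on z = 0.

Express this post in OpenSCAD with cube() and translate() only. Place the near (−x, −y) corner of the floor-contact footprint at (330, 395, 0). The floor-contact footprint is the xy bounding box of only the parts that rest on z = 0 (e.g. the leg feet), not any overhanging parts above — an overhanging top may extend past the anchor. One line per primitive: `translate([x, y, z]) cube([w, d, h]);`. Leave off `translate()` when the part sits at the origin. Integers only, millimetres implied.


translate([330, 395, 0]) cube([60, 148, 1102]);


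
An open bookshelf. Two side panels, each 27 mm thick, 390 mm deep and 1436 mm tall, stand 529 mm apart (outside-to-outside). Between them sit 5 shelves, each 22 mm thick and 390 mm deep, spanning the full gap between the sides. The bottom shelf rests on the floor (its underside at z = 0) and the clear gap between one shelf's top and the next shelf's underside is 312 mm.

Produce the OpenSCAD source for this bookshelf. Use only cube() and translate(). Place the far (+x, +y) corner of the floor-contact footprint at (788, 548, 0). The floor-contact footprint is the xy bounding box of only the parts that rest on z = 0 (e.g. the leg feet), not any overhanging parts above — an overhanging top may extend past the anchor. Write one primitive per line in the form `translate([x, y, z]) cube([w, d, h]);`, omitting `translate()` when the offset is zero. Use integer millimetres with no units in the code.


translate([259, 158, 0]) cube([27, 390, 1436]);
translate([761, 158, 0]) cube([27, 390, 1436]);
translate([286, 158, 0]) cube([475, 390, 22]);
translate([286, 158, 334]) cube([475, 390, 22]);
translate([286, 158, 668]) cube([475, 390, 22]);
translate([286, 158, 1002]) cube([475, 390, 22]);
translate([286, 158, 1336]) cube([475, 390, 22]);


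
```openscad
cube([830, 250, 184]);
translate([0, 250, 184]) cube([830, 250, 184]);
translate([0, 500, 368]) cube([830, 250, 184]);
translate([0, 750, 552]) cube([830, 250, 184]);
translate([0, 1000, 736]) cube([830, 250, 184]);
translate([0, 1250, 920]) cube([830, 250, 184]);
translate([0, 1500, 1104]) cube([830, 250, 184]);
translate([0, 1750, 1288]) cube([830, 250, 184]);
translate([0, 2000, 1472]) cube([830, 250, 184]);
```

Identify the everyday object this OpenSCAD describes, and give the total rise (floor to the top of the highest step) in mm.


A staircase. The total rise is 1656 mm.

9 identical blocks, each offset up and back from the previous — a staircase. Each step is 184 mm tall and there are 9 of them, so the total rise is 9 × 184 = 1656 mm.


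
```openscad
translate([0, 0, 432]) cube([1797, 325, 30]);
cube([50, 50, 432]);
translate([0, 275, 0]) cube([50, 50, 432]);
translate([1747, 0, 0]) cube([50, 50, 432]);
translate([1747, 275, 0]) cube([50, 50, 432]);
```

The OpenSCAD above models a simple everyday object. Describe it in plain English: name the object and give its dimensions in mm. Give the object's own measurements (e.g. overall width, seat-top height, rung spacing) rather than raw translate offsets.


A bench: a 1797×325 mm seat slab, 30 mm thick, top at z = 462 mm, on four 50×50 mm square legs flush with the seat corners and standing on z = 0.


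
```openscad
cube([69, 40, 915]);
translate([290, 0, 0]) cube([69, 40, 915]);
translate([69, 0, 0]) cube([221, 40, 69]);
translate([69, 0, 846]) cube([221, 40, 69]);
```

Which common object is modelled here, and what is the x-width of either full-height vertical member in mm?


A picture frame. The border width is 69 mm.

Four thin pieces enclosing a rectangular opening — a picture frame. The two full-height stiles are 915 mm tall; the top rail sits at z = 846 and is 69 mm tall, so the border above the opening is 915 − 846 = 69 mm, matching the stile x-width.


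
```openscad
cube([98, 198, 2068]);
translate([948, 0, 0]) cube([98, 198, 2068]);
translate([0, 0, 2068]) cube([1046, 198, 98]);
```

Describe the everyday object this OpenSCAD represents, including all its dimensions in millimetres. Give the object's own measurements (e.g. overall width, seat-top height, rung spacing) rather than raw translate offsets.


A door frame. The clear opening is 850 mm wide and 2068 mm high. Two 98 mm wide jambs, 198 mm deep, stand either side of the opening from the floor to the top of the opening. A 98 mm thick head sits across the top of both jambs, spanning the full outside width of the frame.


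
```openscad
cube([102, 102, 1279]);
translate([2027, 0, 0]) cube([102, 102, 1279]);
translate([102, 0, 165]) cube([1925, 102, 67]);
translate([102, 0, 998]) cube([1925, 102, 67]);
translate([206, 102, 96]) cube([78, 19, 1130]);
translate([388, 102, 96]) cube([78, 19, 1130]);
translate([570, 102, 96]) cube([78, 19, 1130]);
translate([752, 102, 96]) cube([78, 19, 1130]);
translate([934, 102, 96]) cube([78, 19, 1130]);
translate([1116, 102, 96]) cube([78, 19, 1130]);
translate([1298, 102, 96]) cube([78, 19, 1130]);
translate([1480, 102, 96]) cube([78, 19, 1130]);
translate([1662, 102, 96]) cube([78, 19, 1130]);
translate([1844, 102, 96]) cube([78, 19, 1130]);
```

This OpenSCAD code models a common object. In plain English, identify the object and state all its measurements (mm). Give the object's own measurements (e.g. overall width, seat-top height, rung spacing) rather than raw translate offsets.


A fence section. Two 102×102 mm posts, 1279 mm tall, stand on the floor with a clear span of 1925 mm between their inner faces. Two horizontal rails of 102×67 mm section span the gap between the posts with their undersides at z = 165 mm and z = 998 mm, flush with the posts' −y face. 10 pickets, each 78 mm wide, 19 mm thick and 1130 mm tall, are fixed to the +y face of the rails with their bottoms at z = 96 mm, spaced across the span with a 104 mm gap after the −x post and between neighbouring pickets, with 105 mm left before the +x post.


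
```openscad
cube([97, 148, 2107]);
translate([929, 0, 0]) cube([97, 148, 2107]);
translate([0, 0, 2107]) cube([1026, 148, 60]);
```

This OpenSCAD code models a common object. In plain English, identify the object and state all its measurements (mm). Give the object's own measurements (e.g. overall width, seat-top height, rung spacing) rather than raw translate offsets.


A door frame. The clear opening is 832 mm wide and 2107 mm high. Two 97 mm wide jambs, 148 mm deep, stand either side of the opening from the floor to the top of the opening. A 60 mm thick head sits across the top of both jambs, spanning the full outside width of the frame.


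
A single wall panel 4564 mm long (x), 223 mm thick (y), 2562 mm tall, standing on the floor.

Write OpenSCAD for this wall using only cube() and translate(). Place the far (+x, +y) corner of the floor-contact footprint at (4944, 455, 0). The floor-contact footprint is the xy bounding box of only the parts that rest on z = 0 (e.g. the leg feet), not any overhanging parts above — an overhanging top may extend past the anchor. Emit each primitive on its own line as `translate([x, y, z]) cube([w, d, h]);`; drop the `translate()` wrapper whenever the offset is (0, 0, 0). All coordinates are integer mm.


translate([380, 232, 0]) cube([4564, 223, 2562]);


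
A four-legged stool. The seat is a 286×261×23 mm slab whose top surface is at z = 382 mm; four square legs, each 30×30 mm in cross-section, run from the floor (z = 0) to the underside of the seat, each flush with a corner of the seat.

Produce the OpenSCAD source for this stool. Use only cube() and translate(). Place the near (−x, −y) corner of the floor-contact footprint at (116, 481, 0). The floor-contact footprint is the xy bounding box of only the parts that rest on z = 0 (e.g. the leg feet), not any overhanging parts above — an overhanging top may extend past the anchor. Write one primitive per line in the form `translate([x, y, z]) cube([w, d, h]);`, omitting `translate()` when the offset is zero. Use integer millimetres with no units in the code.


translate([116, 481, 359]) cube([286, 261, 23]);
translate([116, 481, 0]) cube([30, 30, 359]);
translate([372, 481, 0]) cube([30, 30, 359]);
translate([116, 712, 0]) cube([30, 30, 359]);
translate([372, 712, 0]) cube([30, 30, 359]);
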